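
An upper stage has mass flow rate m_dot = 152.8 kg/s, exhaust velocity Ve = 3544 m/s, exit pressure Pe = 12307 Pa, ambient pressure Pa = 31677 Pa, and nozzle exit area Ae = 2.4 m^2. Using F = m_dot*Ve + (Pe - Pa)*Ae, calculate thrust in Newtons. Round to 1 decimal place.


Step 1: Momentum thrust = m_dot * Ve = 152.8 * 3544 = 541523.2 N
Step 2: Pressure thrust = (Pe - Pa) * Ae = (12307 - 31677) * 2.4 = -46488.0 N
Step 3: Total thrust F = 541523.2 + -46488.0 = 495035.2 N

495035.2


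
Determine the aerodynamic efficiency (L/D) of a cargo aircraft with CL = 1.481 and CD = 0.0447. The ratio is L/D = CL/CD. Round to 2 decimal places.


Step 1: L/D = CL / CD = 1.481 / 0.0447
Step 2: L/D = 33.13

33.13


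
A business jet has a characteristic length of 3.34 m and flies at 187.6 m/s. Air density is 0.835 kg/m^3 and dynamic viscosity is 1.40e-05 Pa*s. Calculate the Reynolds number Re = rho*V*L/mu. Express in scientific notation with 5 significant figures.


Step 1: Numerator = rho * V * L = 0.835 * 187.6 * 3.34 = 523.19764
Step 2: Re = 523.19764 / 1.40e-05
Step 3: Re = 3.7371e+07

3.7371e+07


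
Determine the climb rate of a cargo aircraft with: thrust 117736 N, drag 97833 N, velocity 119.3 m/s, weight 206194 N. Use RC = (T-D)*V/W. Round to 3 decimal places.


Step 1: Excess thrust = T - D = 117736 - 97833 = 19903 N
Step 2: Excess power = 19903 * 119.3 = 2374427.9 W
Step 3: RC = 2374427.9 / 206194 = 11.516 m/s

11.516


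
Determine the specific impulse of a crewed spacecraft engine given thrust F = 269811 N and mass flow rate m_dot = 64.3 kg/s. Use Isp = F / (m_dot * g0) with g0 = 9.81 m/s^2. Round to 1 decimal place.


Step 1: m_dot * g0 = 64.3 * 9.81 = 630.78
Step 2: Isp = 269811 / 630.78 = 427.7 s

427.7


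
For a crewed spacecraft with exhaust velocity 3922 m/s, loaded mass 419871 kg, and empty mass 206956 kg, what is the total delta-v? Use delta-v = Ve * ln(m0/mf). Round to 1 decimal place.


Step 1: Mass ratio m0/mf = 419871 / 206956 = 2.028794
Step 2: ln(2.028794) = 0.707441
Step 3: delta-v = 3922 * 0.707441 = 2774.6 m/s

2774.6


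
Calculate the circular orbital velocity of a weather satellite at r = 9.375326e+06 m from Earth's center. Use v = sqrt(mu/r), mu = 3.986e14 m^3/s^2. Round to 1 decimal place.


Step 1: mu / r = 3.986e14 / 9.375326e+06 = 42515854.9153
Step 2: v = sqrt(42515854.9153) = 6520.4 m/s

6520.4


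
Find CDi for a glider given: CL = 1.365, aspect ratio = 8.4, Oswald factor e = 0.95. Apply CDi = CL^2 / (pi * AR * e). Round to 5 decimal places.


Step 1: CL^2 = 1.365^2 = 1.863225
Step 2: pi * AR * e = 3.14159 * 8.4 * 0.95 = 25.069909
Step 3: CDi = 1.863225 / 25.069909 = 0.07432

0.07432


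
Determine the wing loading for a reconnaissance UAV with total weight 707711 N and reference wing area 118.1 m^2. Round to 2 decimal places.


Step 1: Wing loading = W / S = 707711 / 118.1
Step 2: Wing loading = 5992.47 N/m^2

5992.47


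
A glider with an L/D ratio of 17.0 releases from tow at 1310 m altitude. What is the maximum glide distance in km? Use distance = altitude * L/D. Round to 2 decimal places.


Step 1: Glide distance = altitude * L/D = 1310 * 17.0 = 22270.0 m
Step 2: Convert to km: 22270.0 / 1000 = 22.27 km

22.27


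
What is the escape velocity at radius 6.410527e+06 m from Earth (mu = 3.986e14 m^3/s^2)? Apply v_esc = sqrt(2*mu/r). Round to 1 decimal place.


Step 1: 2*mu/r = 2 * 3.986e14 / 6.410527e+06 = 124357950.6022
Step 2: v_esc = sqrt(124357950.6022) = 11151.6 m/s

11151.6


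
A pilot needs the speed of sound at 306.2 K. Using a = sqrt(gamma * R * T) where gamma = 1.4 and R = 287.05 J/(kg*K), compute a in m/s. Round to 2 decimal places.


Step 1: gamma * R * T = 1.4 * 287.05 * 306.2 = 123052.594
Step 2: a = sqrt(123052.594) = 350.79 m/s

350.79


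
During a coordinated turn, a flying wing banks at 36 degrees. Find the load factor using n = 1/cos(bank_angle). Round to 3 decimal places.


Step 1: Convert 36 degrees to radians = 0.628319
Step 2: cos(36 deg) = 0.809017
Step 3: n = 1 / 0.809017 = 1.236

1.236


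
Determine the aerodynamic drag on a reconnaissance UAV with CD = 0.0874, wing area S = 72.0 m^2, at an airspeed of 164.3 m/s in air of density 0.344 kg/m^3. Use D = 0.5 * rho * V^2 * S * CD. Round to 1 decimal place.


Step 1: Dynamic pressure q = 0.5 * 0.344 * 164.3^2 = 4643.0523 Pa
Step 2: Drag D = q * S * CD = 4643.0523 * 72.0 * 0.0874
Step 3: D = 29217.8 N

29217.8


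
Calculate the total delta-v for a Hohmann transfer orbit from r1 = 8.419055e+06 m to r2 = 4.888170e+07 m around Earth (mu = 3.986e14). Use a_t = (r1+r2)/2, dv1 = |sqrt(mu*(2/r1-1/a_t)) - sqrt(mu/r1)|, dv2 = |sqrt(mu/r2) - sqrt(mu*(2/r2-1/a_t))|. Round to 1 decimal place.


Step 1: Transfer semi-major axis a_t = (8.419055e+06 + 4.888170e+07) / 2 = 2.865038e+07 m
Step 2: v1 (circular at r1) = sqrt(mu/r1) = 6880.77 m/s
Step 3: v_t1 = sqrt(mu*(2/r1 - 1/a_t)) = 8987.63 m/s
Step 4: dv1 = |8987.63 - 6880.77| = 2106.86 m/s
Step 5: v2 (circular at r2) = 2855.59 m/s, v_t2 = 1547.97 m/s
Step 6: dv2 = |2855.59 - 1547.97| = 1307.62 m/s
Step 7: Total delta-v = 2106.86 + 1307.62 = 3414.5 m/s

3414.5


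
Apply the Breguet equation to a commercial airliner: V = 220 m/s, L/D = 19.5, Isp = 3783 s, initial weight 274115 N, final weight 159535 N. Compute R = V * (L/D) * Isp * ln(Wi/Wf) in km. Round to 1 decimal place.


Step 1: Coefficient = V * (L/D) * Isp = 220 * 19.5 * 3783 = 16229070.0 m
Step 2: Wi/Wf = 274115 / 159535 = 1.718212
Step 3: ln(1.718212) = 0.541284
Step 4: R = 16229070.0 * 0.541284 = 8784542.3 m = 8784.5 km

8784.5


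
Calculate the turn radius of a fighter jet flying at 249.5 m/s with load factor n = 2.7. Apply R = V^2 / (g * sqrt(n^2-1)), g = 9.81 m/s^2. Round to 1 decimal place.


Step 1: V^2 = 249.5^2 = 62250.25
Step 2: n^2 - 1 = 2.7^2 - 1 = 6.29
Step 3: sqrt(6.29) = 2.507987
Step 4: R = 62250.25 / (9.81 * 2.507987) = 2530.2 m

2530.2


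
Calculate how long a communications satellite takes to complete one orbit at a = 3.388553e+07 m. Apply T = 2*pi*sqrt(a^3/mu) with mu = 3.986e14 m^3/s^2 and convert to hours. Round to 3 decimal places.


Step 1: a^3 / mu = 3.890835e+22 / 3.986e14 = 9.761253e+07
Step 2: sqrt(9.761253e+07) = 9879.9052 s
Step 3: T = 2*pi * 9879.9052 = 62077.28 s
Step 4: T in hours = 62077.28 / 3600 = 17.244 hours

17.244


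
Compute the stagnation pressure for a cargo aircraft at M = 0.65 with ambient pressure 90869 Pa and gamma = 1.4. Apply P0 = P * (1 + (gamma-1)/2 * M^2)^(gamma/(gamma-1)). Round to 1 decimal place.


Step 1: (gamma-1)/2 * M^2 = 0.2 * 0.4225 = 0.0845
Step 2: 1 + 0.0845 = 1.0845
Step 3: Exponent gamma/(gamma-1) = 3.5
Step 4: P0 = 90869 * 1.0845^3.5 = 120703.3 Pa

120703.3


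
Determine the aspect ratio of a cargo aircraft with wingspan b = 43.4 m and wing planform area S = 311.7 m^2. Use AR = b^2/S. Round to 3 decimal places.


Step 1: b^2 = 43.4^2 = 1883.56
Step 2: AR = 1883.56 / 311.7 = 6.043

6.043


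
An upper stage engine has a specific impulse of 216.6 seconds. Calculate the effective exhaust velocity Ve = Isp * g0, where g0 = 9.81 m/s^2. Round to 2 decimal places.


Step 1: Ve = Isp * g0 = 216.6 * 9.81
Step 2: Ve = 2124.85 m/s

2124.85


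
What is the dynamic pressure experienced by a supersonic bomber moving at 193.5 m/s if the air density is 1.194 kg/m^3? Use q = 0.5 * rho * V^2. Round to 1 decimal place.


Step 1: V^2 = 193.5^2 = 37442.25
Step 2: q = 0.5 * 1.194 * 37442.25
Step 3: q = 22353.0 Pa

22353.0


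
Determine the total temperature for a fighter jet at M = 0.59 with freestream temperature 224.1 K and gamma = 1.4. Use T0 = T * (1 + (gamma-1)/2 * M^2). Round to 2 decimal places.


Step 1: (gamma-1)/2 = 0.2
Step 2: M^2 = 0.3481
Step 3: 1 + 0.2 * 0.3481 = 1.06962
Step 4: T0 = 224.1 * 1.06962 = 239.70 K

239.70


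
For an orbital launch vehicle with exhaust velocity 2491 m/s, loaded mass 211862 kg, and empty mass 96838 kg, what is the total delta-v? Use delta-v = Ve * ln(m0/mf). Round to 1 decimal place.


Step 1: Mass ratio m0/mf = 211862 / 96838 = 2.187798
Step 2: ln(2.187798) = 0.782896
Step 3: delta-v = 2491 * 0.782896 = 1950.2 m/s

1950.2


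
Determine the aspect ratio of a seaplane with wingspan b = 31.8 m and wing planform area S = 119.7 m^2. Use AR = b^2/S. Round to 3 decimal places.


Step 1: b^2 = 31.8^2 = 1011.24
Step 2: AR = 1011.24 / 119.7 = 8.448

8.448


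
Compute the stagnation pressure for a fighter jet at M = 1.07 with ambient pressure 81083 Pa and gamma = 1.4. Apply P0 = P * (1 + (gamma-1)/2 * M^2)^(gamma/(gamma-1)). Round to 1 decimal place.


Step 1: (gamma-1)/2 * M^2 = 0.2 * 1.1449 = 0.22898
Step 2: 1 + 0.22898 = 1.22898
Step 3: Exponent gamma/(gamma-1) = 3.5
Step 4: P0 = 81083 * 1.22898^3.5 = 166854.0 Pa

166854.0


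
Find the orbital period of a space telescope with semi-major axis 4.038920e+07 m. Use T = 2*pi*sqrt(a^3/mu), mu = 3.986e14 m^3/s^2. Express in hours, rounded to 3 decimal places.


Step 1: a^3 / mu = 6.588640e+22 / 3.986e14 = 1.652945e+08
Step 2: sqrt(1.652945e+08) = 12856.6917 s
Step 3: T = 2*pi * 12856.6917 = 80780.98 s
Step 4: T in hours = 80780.98 / 3600 = 22.439 hours

22.439


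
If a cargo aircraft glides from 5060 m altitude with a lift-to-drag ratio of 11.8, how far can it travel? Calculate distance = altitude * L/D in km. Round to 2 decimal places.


Step 1: Glide distance = altitude * L/D = 5060 * 11.8 = 59708.0 m
Step 2: Convert to km: 59708.0 / 1000 = 59.71 km

59.71


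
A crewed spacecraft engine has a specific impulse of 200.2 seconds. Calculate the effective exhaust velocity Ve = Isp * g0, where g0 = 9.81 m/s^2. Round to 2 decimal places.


Step 1: Ve = Isp * g0 = 200.2 * 9.81
Step 2: Ve = 1963.96 m/s

1963.96


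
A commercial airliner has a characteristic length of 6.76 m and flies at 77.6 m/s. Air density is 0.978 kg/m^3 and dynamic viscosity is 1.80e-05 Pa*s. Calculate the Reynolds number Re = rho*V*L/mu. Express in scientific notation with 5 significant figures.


Step 1: Numerator = rho * V * L = 0.978 * 77.6 * 6.76 = 513.035328
Step 2: Re = 513.035328 / 1.80e-05
Step 3: Re = 2.8502e+07

2.8502e+07


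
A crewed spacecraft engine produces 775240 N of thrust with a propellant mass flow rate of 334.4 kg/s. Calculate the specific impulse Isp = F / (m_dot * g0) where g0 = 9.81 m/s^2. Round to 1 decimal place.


Step 1: m_dot * g0 = 334.4 * 9.81 = 3280.46
Step 2: Isp = 775240 / 3280.46 = 236.3 s

236.3


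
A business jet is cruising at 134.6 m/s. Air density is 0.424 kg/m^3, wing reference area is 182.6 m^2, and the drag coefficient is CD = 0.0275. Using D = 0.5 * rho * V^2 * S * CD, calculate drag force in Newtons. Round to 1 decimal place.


Step 1: Dynamic pressure q = 0.5 * 0.424 * 134.6^2 = 3840.8379 Pa
Step 2: Drag D = q * S * CD = 3840.8379 * 182.6 * 0.0275
Step 3: D = 19286.8 N

19286.8


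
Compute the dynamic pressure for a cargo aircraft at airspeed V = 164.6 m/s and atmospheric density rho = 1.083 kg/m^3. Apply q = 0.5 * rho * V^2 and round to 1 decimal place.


Step 1: V^2 = 164.6^2 = 27093.16
Step 2: q = 0.5 * 1.083 * 27093.16
Step 3: q = 14670.9 Pa

14670.9


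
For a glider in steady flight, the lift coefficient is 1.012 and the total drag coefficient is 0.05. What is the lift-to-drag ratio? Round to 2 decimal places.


Step 1: L/D = CL / CD = 1.012 / 0.05
Step 2: L/D = 20.24

20.24


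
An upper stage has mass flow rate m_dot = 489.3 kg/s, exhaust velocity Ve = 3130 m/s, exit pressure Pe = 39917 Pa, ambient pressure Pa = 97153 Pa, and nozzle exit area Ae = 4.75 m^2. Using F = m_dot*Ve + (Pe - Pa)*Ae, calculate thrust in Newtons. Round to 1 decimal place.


Step 1: Momentum thrust = m_dot * Ve = 489.3 * 3130 = 1531509.0 N
Step 2: Pressure thrust = (Pe - Pa) * Ae = (39917 - 97153) * 4.75 = -271871.00 N
Step 3: Total thrust F = 1531509.0 + -271871.00 = 1259638.0 N

1259638.0


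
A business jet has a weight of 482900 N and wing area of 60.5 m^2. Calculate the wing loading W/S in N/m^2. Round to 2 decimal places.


Step 1: Wing loading = W / S = 482900 / 60.5
Step 2: Wing loading = 7981.82 N/m^2

7981.82


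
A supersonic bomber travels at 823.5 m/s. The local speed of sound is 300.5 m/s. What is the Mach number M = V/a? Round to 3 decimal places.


Step 1: M = V / a = 823.5 / 300.5
Step 2: M = 2.740

2.740


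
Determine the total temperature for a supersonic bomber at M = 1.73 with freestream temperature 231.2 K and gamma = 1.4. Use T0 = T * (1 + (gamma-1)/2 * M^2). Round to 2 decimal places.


Step 1: (gamma-1)/2 = 0.2
Step 2: M^2 = 2.9929
Step 3: 1 + 0.2 * 2.9929 = 1.59858
Step 4: T0 = 231.2 * 1.59858 = 369.59 K

369.59


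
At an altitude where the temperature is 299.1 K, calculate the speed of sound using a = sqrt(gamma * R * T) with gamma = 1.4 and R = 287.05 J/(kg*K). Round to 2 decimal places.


Step 1: gamma * R * T = 1.4 * 287.05 * 299.1 = 120199.317
Step 2: a = sqrt(120199.317) = 346.70 m/s

346.70


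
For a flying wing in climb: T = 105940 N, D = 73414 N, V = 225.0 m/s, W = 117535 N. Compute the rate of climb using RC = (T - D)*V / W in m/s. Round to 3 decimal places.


Step 1: Excess thrust = T - D = 105940 - 73414 = 32526 N
Step 2: Excess power = 32526 * 225.0 = 7318350.0 W
Step 3: RC = 7318350.0 / 117535 = 62.265 m/s

62.265


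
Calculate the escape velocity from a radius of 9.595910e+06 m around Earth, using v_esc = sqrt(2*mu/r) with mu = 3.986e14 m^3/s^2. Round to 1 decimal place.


Step 1: 2*mu/r = 2 * 3.986e14 / 9.595910e+06 = 83077060.9562
Step 2: v_esc = sqrt(83077060.9562) = 9114.7 m/s

9114.7


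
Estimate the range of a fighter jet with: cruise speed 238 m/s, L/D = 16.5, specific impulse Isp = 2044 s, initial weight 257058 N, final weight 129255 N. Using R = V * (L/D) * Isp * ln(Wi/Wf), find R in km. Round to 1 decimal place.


Step 1: Coefficient = V * (L/D) * Isp = 238 * 16.5 * 2044 = 8026788.0 m
Step 2: Wi/Wf = 257058 / 129255 = 1.988766
Step 3: ln(1.988766) = 0.687515
Step 4: R = 8026788.0 * 0.687515 = 5518533.5 m = 5518.5 km

5518.5


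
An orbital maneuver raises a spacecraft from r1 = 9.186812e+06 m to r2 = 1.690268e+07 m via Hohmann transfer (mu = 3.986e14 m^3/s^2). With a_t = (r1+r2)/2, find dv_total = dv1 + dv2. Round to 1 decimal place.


Step 1: Transfer semi-major axis a_t = (9.186812e+06 + 1.690268e+07) / 2 = 1.304475e+07 m
Step 2: v1 (circular at r1) = sqrt(mu/r1) = 6586.98 m/s
Step 3: v_t1 = sqrt(mu*(2/r1 - 1/a_t)) = 7498.01 m/s
Step 4: dv1 = |7498.01 - 6586.98| = 911.03 m/s
Step 5: v2 (circular at r2) = 4856.14 m/s, v_t2 = 4075.26 m/s
Step 6: dv2 = |4856.14 - 4075.26| = 780.87 m/s
Step 7: Total delta-v = 911.03 + 780.87 = 1691.9 m/s

1691.9


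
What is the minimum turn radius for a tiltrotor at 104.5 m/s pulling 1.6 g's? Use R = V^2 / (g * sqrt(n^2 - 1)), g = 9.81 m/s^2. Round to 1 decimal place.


Step 1: V^2 = 104.5^2 = 10920.25
Step 2: n^2 - 1 = 1.6^2 - 1 = 1.56
Step 3: sqrt(1.56) = 1.249
Step 4: R = 10920.25 / (9.81 * 1.249) = 891.3 m

891.3


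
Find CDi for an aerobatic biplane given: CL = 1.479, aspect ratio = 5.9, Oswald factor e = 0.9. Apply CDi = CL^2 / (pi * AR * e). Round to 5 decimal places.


Step 1: CL^2 = 1.479^2 = 2.187441
Step 2: pi * AR * e = 3.14159 * 5.9 * 0.9 = 16.681857
Step 3: CDi = 2.187441 / 16.681857 = 0.13113

0.13113


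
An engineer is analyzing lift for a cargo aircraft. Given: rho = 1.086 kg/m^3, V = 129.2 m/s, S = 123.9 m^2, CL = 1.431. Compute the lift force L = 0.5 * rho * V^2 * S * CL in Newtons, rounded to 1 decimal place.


Step 1: Calculate dynamic pressure q = 0.5 * 1.086 * 129.2^2 = 0.5 * 1.086 * 16692.64 = 9064.1035 Pa
Step 2: Multiply by wing area and lift coefficient: L = 9064.1035 * 123.9 * 1.431
Step 3: L = 1123042.4261 * 1.431 = 1607073.7 N

1607073.7


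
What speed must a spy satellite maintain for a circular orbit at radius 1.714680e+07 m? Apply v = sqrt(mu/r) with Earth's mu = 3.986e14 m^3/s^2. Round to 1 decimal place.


Step 1: mu / r = 3.986e14 / 1.714680e+07 = 23246320.0131
Step 2: v = sqrt(23246320.0131) = 4821.4 m/s

4821.4


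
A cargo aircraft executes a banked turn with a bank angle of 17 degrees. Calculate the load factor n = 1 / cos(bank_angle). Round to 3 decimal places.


Step 1: Convert 17 degrees to radians = 0.296706
Step 2: cos(17 deg) = 0.956305
Step 3: n = 1 / 0.956305 = 1.046

1.046


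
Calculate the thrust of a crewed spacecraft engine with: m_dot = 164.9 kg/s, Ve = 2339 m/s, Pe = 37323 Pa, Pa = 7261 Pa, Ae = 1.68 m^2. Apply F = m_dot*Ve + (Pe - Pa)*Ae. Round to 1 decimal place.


Step 1: Momentum thrust = m_dot * Ve = 164.9 * 2339 = 385701.1 N
Step 2: Pressure thrust = (Pe - Pa) * Ae = (37323 - 7261) * 1.68 = 50504.16 N
Step 3: Total thrust F = 385701.1 + 50504.16 = 436205.3 N

436205.3


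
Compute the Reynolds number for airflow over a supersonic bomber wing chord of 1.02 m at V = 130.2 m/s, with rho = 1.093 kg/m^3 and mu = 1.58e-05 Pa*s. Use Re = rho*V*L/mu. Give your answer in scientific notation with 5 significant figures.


Step 1: Numerator = rho * V * L = 1.093 * 130.2 * 1.02 = 145.154772
Step 2: Re = 145.154772 / 1.58e-05
Step 3: Re = 9.1870e+06

9.1870e+06


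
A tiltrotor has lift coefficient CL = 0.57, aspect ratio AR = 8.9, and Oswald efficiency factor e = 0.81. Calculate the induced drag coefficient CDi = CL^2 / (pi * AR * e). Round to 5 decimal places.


Step 1: CL^2 = 0.57^2 = 0.3249
Step 2: pi * AR * e = 3.14159 * 8.9 * 0.81 = 22.647741
Step 3: CDi = 0.3249 / 22.647741 = 0.01435

0.01435


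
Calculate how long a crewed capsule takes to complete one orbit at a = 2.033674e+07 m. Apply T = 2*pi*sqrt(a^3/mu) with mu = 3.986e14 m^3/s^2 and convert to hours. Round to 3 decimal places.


Step 1: a^3 / mu = 8.410930e+21 / 3.986e14 = 2.110118e+07
Step 2: sqrt(2.110118e+07) = 4593.6019 s
Step 3: T = 2*pi * 4593.6019 = 28862.45 s
Step 4: T in hours = 28862.45 / 3600 = 8.017 hours

8.017


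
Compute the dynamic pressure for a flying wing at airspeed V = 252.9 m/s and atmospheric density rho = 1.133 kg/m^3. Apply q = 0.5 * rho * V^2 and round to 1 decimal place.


Step 1: V^2 = 252.9^2 = 63958.41
Step 2: q = 0.5 * 1.133 * 63958.41
Step 3: q = 36232.4 Pa

36232.4


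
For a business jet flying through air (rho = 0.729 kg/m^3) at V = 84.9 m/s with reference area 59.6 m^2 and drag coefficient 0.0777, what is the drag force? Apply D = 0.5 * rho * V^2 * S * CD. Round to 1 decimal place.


Step 1: Dynamic pressure q = 0.5 * 0.729 * 84.9^2 = 2627.3196 Pa
Step 2: Drag D = q * S * CD = 2627.3196 * 59.6 * 0.0777
Step 3: D = 12166.9 N

12166.9


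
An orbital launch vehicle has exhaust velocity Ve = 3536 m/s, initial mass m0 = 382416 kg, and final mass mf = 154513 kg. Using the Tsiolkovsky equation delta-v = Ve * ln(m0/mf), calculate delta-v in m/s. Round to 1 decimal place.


Step 1: Mass ratio m0/mf = 382416 / 154513 = 2.474976
Step 2: ln(2.474976) = 0.906231
Step 3: delta-v = 3536 * 0.906231 = 3204.4 m/s

3204.4


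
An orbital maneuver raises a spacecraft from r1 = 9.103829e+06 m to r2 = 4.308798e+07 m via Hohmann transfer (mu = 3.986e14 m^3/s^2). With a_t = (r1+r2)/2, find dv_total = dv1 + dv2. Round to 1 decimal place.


Step 1: Transfer semi-major axis a_t = (9.103829e+06 + 4.308798e+07) / 2 = 2.609590e+07 m
Step 2: v1 (circular at r1) = sqrt(mu/r1) = 6616.93 m/s
Step 3: v_t1 = sqrt(mu*(2/r1 - 1/a_t)) = 8502.54 m/s
Step 4: dv1 = |8502.54 - 6616.93| = 1885.61 m/s
Step 5: v2 (circular at r2) = 3041.52 m/s, v_t2 = 1796.46 m/s
Step 6: dv2 = |3041.52 - 1796.46| = 1245.06 m/s
Step 7: Total delta-v = 1885.61 + 1245.06 = 3130.7 m/s

3130.7


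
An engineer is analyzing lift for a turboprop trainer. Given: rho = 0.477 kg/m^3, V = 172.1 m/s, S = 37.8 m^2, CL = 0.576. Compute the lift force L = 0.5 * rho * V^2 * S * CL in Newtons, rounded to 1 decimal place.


Step 1: Calculate dynamic pressure q = 0.5 * 0.477 * 172.1^2 = 0.5 * 0.477 * 29618.41 = 7063.9908 Pa
Step 2: Multiply by wing area and lift coefficient: L = 7063.9908 * 37.8 * 0.576
Step 3: L = 267018.8517 * 0.576 = 153802.9 N

153802.9


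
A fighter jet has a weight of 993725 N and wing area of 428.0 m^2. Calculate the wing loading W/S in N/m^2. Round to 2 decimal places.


Step 1: Wing loading = W / S = 993725 / 428.0
Step 2: Wing loading = 2321.79 N/m^2

2321.79


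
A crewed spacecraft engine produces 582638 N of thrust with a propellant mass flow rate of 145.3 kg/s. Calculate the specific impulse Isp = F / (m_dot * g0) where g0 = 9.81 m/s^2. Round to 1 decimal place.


Step 1: m_dot * g0 = 145.3 * 9.81 = 1425.39
Step 2: Isp = 582638 / 1425.39 = 408.8 s

408.8


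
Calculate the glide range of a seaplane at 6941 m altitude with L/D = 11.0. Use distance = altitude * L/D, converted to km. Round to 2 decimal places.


Step 1: Glide distance = altitude * L/D = 6941 * 11.0 = 76351.0 m
Step 2: Convert to km: 76351.0 / 1000 = 76.35 km

76.35


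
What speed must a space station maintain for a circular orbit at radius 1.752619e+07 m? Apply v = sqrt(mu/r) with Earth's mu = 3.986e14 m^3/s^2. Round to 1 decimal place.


Step 1: mu / r = 3.986e14 / 1.752619e+07 = 22743106.1742
Step 2: v = sqrt(22743106.1742) = 4769.0 m/s

4769.0


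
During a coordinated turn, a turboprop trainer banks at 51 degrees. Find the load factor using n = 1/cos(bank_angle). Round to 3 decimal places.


Step 1: Convert 51 degrees to radians = 0.890118
Step 2: cos(51 deg) = 0.62932
Step 3: n = 1 / 0.62932 = 1.589

1.589


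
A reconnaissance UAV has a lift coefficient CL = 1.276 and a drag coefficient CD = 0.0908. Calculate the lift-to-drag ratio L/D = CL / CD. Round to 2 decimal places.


Step 1: L/D = CL / CD = 1.276 / 0.0908
Step 2: L/D = 14.05

14.05


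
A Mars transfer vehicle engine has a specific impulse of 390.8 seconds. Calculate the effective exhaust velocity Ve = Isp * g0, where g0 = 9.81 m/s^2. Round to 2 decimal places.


Step 1: Ve = Isp * g0 = 390.8 * 9.81
Step 2: Ve = 3833.75 m/s

3833.75


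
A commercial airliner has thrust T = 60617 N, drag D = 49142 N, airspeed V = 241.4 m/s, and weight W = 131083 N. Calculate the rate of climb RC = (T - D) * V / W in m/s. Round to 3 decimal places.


Step 1: Excess thrust = T - D = 60617 - 49142 = 11475 N
Step 2: Excess power = 11475 * 241.4 = 2770065.0 W
Step 3: RC = 2770065.0 / 131083 = 21.132 m/s

21.132


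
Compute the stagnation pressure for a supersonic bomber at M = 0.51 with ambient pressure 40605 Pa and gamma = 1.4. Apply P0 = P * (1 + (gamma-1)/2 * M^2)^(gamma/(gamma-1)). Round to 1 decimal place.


Step 1: (gamma-1)/2 * M^2 = 0.2 * 0.2601 = 0.05202
Step 2: 1 + 0.05202 = 1.05202
Step 3: Exponent gamma/(gamma-1) = 3.5
Step 4: P0 = 40605 * 1.05202^3.5 = 48491.3 Pa

48491.3


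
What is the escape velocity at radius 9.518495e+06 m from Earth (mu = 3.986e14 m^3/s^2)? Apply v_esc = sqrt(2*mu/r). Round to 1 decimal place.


Step 1: 2*mu/r = 2 * 3.986e14 / 9.518495e+06 = 83752736.1206
Step 2: v_esc = sqrt(83752736.1206) = 9151.7 m/s

9151.7


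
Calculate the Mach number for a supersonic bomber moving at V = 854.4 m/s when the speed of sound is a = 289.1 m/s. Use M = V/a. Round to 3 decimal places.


Step 1: M = V / a = 854.4 / 289.1
Step 2: M = 2.955

2.955


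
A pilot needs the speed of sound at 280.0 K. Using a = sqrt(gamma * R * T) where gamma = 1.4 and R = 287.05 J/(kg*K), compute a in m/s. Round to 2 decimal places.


Step 1: gamma * R * T = 1.4 * 287.05 * 280.0 = 112523.6
Step 2: a = sqrt(112523.6) = 335.45 m/s

335.45


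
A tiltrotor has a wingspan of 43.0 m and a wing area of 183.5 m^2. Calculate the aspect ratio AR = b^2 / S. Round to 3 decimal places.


Step 1: b^2 = 43.0^2 = 1849.0
Step 2: AR = 1849.0 / 183.5 = 10.076

10.076


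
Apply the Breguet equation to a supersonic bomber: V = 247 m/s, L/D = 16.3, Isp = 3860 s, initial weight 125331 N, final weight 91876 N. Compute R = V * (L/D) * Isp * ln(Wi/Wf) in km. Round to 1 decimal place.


Step 1: Coefficient = V * (L/D) * Isp = 247 * 16.3 * 3860 = 15540746.0 m
Step 2: Wi/Wf = 125331 / 91876 = 1.364132
Step 3: ln(1.364132) = 0.310518
Step 4: R = 15540746.0 * 0.310518 = 4825687.5 m = 4825.7 km

4825.7


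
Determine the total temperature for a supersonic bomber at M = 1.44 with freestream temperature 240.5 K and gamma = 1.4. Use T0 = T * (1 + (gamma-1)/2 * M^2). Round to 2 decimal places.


Step 1: (gamma-1)/2 = 0.2
Step 2: M^2 = 2.0736
Step 3: 1 + 0.2 * 2.0736 = 1.41472
Step 4: T0 = 240.5 * 1.41472 = 340.24 K

340.24


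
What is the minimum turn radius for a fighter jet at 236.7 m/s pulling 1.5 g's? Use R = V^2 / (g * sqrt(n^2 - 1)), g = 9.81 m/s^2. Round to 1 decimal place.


Step 1: V^2 = 236.7^2 = 56026.89
Step 2: n^2 - 1 = 1.5^2 - 1 = 1.25
Step 3: sqrt(1.25) = 1.118034
Step 4: R = 56026.89 / (9.81 * 1.118034) = 5108.3 m

5108.3


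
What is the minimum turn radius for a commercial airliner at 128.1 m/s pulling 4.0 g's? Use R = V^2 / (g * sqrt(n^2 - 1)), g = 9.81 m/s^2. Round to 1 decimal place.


Step 1: V^2 = 128.1^2 = 16409.61
Step 2: n^2 - 1 = 4.0^2 - 1 = 15.0
Step 3: sqrt(15.0) = 3.872983
Step 4: R = 16409.61 / (9.81 * 3.872983) = 431.9 m

431.9


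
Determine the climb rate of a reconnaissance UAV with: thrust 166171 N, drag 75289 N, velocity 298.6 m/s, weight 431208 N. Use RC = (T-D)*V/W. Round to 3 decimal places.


Step 1: Excess thrust = T - D = 166171 - 75289 = 90882 N
Step 2: Excess power = 90882 * 298.6 = 27137365.2 W
Step 3: RC = 27137365.2 / 431208 = 62.933 m/s

62.933


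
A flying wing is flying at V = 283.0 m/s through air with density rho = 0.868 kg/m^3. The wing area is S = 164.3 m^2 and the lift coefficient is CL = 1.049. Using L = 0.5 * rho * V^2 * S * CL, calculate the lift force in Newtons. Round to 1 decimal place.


Step 1: Calculate dynamic pressure q = 0.5 * 0.868 * 283.0^2 = 0.5 * 0.868 * 80089.0 = 34758.626 Pa
Step 2: Multiply by wing area and lift coefficient: L = 34758.626 * 164.3 * 1.049
Step 3: L = 5710842.2518 * 1.049 = 5990673.5 N

5990673.5


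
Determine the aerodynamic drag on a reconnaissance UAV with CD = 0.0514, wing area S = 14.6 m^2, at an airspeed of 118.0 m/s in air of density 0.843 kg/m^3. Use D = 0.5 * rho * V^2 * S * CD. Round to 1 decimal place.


Step 1: Dynamic pressure q = 0.5 * 0.843 * 118.0^2 = 5868.966 Pa
Step 2: Drag D = q * S * CD = 5868.966 * 14.6 * 0.0514
Step 3: D = 4404.3 N

4404.3


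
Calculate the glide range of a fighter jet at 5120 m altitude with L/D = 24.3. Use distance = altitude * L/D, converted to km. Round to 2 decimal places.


Step 1: Glide distance = altitude * L/D = 5120 * 24.3 = 124416.0 m
Step 2: Convert to km: 124416.0 / 1000 = 124.42 km

124.42


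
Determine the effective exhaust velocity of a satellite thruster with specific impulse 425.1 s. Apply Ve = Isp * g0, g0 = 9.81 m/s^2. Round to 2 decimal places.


Step 1: Ve = Isp * g0 = 425.1 * 9.81
Step 2: Ve = 4170.23 m/s

4170.23


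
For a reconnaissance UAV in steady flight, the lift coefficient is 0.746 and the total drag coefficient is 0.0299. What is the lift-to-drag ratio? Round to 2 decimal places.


Step 1: L/D = CL / CD = 0.746 / 0.0299
Step 2: L/D = 24.95

24.95


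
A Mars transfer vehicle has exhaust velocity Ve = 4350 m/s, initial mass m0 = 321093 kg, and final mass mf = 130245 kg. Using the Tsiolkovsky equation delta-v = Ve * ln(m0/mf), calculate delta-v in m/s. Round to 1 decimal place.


Step 1: Mass ratio m0/mf = 321093 / 130245 = 2.4653
Step 2: ln(2.4653) = 0.902314
Step 3: delta-v = 4350 * 0.902314 = 3925.1 m/s

3925.1


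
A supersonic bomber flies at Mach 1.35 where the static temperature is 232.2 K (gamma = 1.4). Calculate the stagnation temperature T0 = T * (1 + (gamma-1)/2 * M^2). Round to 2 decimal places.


Step 1: (gamma-1)/2 = 0.2
Step 2: M^2 = 1.8225
Step 3: 1 + 0.2 * 1.8225 = 1.3645
Step 4: T0 = 232.2 * 1.3645 = 316.84 K

316.84


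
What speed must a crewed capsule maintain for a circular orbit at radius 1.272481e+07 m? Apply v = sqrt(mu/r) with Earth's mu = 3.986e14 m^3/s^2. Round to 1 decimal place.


Step 1: mu / r = 3.986e14 / 1.272481e+07 = 31324632.745
Step 2: v = sqrt(31324632.745) = 5596.8 m/s

5596.8


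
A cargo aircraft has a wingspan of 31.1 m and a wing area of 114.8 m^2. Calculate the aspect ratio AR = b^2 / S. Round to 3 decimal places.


Step 1: b^2 = 31.1^2 = 967.21
Step 2: AR = 967.21 / 114.8 = 8.425

8.425


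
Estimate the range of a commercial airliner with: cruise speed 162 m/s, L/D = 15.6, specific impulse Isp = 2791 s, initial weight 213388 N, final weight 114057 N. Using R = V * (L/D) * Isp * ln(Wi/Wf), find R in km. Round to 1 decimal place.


Step 1: Coefficient = V * (L/D) * Isp = 162 * 15.6 * 2791 = 7053415.2 m
Step 2: Wi/Wf = 213388 / 114057 = 1.870889
Step 3: ln(1.870889) = 0.626414
Step 4: R = 7053415.2 * 0.626414 = 4418356.5 m = 4418.4 km

4418.4


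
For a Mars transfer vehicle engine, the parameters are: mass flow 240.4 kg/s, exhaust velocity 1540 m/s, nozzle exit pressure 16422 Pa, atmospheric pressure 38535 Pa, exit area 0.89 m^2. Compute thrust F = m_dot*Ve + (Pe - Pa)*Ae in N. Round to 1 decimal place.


Step 1: Momentum thrust = m_dot * Ve = 240.4 * 1540 = 370216.0 N
Step 2: Pressure thrust = (Pe - Pa) * Ae = (16422 - 38535) * 0.89 = -19680.57 N
Step 3: Total thrust F = 370216.0 + -19680.57 = 350535.4 N

350535.4


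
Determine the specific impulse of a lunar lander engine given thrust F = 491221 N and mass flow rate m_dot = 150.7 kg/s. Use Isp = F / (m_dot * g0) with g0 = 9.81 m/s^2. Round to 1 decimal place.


Step 1: m_dot * g0 = 150.7 * 9.81 = 1478.37
Step 2: Isp = 491221 / 1478.37 = 332.3 s

332.3


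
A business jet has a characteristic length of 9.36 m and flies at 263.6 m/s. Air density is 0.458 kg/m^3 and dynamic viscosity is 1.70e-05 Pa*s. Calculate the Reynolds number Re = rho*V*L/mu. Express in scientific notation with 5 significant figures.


Step 1: Numerator = rho * V * L = 0.458 * 263.6 * 9.36 = 1130.021568
Step 2: Re = 1130.021568 / 1.70e-05
Step 3: Re = 6.6472e+07

6.6472e+07


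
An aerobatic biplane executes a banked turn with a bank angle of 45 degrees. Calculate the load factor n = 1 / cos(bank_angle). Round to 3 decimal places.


Step 1: Convert 45 degrees to radians = 0.785398
Step 2: cos(45 deg) = 0.707107
Step 3: n = 1 / 0.707107 = 1.414

1.414


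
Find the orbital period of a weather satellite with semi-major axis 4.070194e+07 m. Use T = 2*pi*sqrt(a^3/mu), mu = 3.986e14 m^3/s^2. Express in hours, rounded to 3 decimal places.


Step 1: a^3 / mu = 6.742878e+22 / 3.986e14 = 1.691640e+08
Step 2: sqrt(1.691640e+08) = 13006.3075 s
Step 3: T = 2*pi * 13006.3075 = 81721.04 s
Step 4: T in hours = 81721.04 / 3600 = 22.700 hours

22.700


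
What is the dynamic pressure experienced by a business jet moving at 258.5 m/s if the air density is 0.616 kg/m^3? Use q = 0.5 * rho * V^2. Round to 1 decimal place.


Step 1: V^2 = 258.5^2 = 66822.25
Step 2: q = 0.5 * 0.616 * 66822.25
Step 3: q = 20581.3 Pa

20581.3


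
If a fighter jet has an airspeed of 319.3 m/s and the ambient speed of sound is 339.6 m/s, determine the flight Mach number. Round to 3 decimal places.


Step 1: M = V / a = 319.3 / 339.6
Step 2: M = 0.940

0.940


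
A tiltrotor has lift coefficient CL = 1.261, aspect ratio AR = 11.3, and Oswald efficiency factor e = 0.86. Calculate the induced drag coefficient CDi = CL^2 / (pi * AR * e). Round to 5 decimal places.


Step 1: CL^2 = 1.261^2 = 1.590121
Step 2: pi * AR * e = 3.14159 * 11.3 * 0.86 = 30.529997
Step 3: CDi = 1.590121 / 30.529997 = 0.05208

0.05208


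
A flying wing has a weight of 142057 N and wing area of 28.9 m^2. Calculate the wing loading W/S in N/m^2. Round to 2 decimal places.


Step 1: Wing loading = W / S = 142057 / 28.9
Step 2: Wing loading = 4915.47 N/m^2

4915.47


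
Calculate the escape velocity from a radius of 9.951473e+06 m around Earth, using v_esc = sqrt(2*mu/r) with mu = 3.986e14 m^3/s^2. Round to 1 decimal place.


Step 1: 2*mu/r = 2 * 3.986e14 / 9.951473e+06 = 80108743.7006
Step 2: v_esc = sqrt(80108743.7006) = 8950.3 m/s

8950.3


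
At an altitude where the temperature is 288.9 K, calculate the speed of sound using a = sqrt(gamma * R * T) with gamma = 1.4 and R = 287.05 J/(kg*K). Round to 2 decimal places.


Step 1: gamma * R * T = 1.4 * 287.05 * 288.9 = 116100.243
Step 2: a = sqrt(116100.243) = 340.73 m/s

340.73


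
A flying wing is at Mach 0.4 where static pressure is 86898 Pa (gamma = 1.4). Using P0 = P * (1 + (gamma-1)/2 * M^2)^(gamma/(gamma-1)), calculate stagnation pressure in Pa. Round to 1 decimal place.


Step 1: (gamma-1)/2 * M^2 = 0.2 * 0.16 = 0.032
Step 2: 1 + 0.032 = 1.032
Step 3: Exponent gamma/(gamma-1) = 3.5
Step 4: P0 = 86898 * 1.032^3.5 = 97026.1 Pa

97026.1


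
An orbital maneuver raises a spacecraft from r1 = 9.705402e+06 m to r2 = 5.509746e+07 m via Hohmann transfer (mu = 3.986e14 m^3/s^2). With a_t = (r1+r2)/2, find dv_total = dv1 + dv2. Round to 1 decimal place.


Step 1: Transfer semi-major axis a_t = (9.705402e+06 + 5.509746e+07) / 2 = 3.240143e+07 m
Step 2: v1 (circular at r1) = sqrt(mu/r1) = 6408.58 m/s
Step 3: v_t1 = sqrt(mu*(2/r1 - 1/a_t)) = 8356.91 m/s
Step 4: dv1 = |8356.91 - 6408.58| = 1948.33 m/s
Step 5: v2 (circular at r2) = 2689.69 m/s, v_t2 = 1472.07 m/s
Step 6: dv2 = |2689.69 - 1472.07| = 1217.63 m/s
Step 7: Total delta-v = 1948.33 + 1217.63 = 3166.0 m/s

3166.0


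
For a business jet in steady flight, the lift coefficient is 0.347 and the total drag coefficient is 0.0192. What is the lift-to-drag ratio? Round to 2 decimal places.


Step 1: L/D = CL / CD = 0.347 / 0.0192
Step 2: L/D = 18.07

18.07


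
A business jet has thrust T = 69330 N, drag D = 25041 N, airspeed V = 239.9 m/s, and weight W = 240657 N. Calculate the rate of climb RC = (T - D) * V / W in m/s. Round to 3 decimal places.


Step 1: Excess thrust = T - D = 69330 - 25041 = 44289 N
Step 2: Excess power = 44289 * 239.9 = 10624931.1 W
Step 3: RC = 10624931.1 / 240657 = 44.150 m/s

44.150


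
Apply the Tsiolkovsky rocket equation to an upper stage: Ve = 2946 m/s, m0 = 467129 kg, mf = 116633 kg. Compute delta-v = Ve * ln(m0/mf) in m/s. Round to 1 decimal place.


Step 1: Mass ratio m0/mf = 467129 / 116633 = 4.005119
Step 2: ln(4.005119) = 1.387573
Step 3: delta-v = 2946 * 1.387573 = 4087.8 m/s

4087.8


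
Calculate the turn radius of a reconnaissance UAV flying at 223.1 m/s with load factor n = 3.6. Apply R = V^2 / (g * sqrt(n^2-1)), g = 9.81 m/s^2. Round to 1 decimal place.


Step 1: V^2 = 223.1^2 = 49773.61
Step 2: n^2 - 1 = 3.6^2 - 1 = 11.96
Step 3: sqrt(11.96) = 3.458323
Step 4: R = 49773.61 / (9.81 * 3.458323) = 1467.1 m

1467.1


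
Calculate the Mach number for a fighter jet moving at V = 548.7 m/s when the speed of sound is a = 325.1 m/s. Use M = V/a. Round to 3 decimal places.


Step 1: M = V / a = 548.7 / 325.1
Step 2: M = 1.688

1.688


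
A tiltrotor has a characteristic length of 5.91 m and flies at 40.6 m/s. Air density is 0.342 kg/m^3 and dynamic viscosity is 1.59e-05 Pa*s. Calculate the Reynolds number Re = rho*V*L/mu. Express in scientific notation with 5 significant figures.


Step 1: Numerator = rho * V * L = 0.342 * 40.6 * 5.91 = 82.061532
Step 2: Re = 82.061532 / 1.59e-05
Step 3: Re = 5.1611e+06

5.1611e+06


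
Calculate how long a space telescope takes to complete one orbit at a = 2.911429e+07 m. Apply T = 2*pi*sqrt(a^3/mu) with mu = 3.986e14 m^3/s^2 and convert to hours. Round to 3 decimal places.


Step 1: a^3 / mu = 2.467849e+22 / 3.986e14 = 6.191292e+07
Step 2: sqrt(6.191292e+07) = 7868.4766 s
Step 3: T = 2*pi * 7868.4766 = 49439.1 s
Step 4: T in hours = 49439.1 / 3600 = 13.733 hours

13.733


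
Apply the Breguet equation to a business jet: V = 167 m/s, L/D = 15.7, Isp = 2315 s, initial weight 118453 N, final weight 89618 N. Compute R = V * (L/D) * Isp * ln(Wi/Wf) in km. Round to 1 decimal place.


Step 1: Coefficient = V * (L/D) * Isp = 167 * 15.7 * 2315 = 6069698.5 m
Step 2: Wi/Wf = 118453 / 89618 = 1.321755
Step 3: ln(1.321755) = 0.27896
Step 4: R = 6069698.5 * 0.27896 = 1693203.5 m = 1693.2 km

1693.2


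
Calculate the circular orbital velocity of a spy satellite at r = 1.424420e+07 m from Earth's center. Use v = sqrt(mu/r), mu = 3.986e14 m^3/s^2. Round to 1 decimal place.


Step 1: mu / r = 3.986e14 / 1.424420e+07 = 27983319.5265
Step 2: v = sqrt(27983319.5265) = 5289.9 m/s

5289.9


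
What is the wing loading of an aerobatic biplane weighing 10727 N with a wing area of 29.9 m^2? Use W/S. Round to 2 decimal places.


Step 1: Wing loading = W / S = 10727 / 29.9
Step 2: Wing loading = 358.76 N/m^2

358.76


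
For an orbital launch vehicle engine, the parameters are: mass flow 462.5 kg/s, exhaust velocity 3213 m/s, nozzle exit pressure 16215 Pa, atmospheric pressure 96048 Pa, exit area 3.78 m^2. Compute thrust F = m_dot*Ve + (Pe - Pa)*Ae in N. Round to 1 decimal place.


Step 1: Momentum thrust = m_dot * Ve = 462.5 * 3213 = 1486012.5 N
Step 2: Pressure thrust = (Pe - Pa) * Ae = (16215 - 96048) * 3.78 = -301768.74 N
Step 3: Total thrust F = 1486012.5 + -301768.74 = 1184243.8 N

1184243.8


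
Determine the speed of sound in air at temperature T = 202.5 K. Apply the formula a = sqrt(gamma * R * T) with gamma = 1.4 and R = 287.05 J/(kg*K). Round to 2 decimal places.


Step 1: gamma * R * T = 1.4 * 287.05 * 202.5 = 81378.675
Step 2: a = sqrt(81378.675) = 285.27 m/s

285.27


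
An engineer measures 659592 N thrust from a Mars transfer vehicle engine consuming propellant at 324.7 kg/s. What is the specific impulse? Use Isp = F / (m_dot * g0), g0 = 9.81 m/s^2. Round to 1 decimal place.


Step 1: m_dot * g0 = 324.7 * 9.81 = 3185.31
Step 2: Isp = 659592 / 3185.31 = 207.1 s

207.1


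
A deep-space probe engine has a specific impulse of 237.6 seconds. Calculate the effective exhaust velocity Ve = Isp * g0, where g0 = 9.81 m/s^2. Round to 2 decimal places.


Step 1: Ve = Isp * g0 = 237.6 * 9.81
Step 2: Ve = 2330.86 m/s

2330.86


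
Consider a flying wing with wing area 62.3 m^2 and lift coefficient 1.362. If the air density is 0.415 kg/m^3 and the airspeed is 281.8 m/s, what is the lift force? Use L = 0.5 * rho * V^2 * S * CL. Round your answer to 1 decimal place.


Step 1: Calculate dynamic pressure q = 0.5 * 0.415 * 281.8^2 = 0.5 * 0.415 * 79411.24 = 16477.8323 Pa
Step 2: Multiply by wing area and lift coefficient: L = 16477.8323 * 62.3 * 1.362
Step 3: L = 1026568.9523 * 1.362 = 1398186.9 N

1398186.9


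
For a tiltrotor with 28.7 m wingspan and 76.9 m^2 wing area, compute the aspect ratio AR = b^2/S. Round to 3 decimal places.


Step 1: b^2 = 28.7^2 = 823.69
Step 2: AR = 823.69 / 76.9 = 10.711

10.711


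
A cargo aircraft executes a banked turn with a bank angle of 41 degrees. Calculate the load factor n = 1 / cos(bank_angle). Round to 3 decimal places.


Step 1: Convert 41 degrees to radians = 0.715585
Step 2: cos(41 deg) = 0.75471
Step 3: n = 1 / 0.75471 = 1.325

1.325


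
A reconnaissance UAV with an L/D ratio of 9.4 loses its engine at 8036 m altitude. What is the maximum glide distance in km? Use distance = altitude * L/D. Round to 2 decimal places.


Step 1: Glide distance = altitude * L/D = 8036 * 9.4 = 75538.4 m
Step 2: Convert to km: 75538.4 / 1000 = 75.54 km

75.54


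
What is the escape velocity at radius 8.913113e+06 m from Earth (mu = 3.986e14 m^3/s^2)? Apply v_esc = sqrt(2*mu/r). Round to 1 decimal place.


Step 1: 2*mu/r = 2 * 3.986e14 / 8.913113e+06 = 89441253.5777
Step 2: v_esc = sqrt(89441253.5777) = 9457.3 m/s

9457.3


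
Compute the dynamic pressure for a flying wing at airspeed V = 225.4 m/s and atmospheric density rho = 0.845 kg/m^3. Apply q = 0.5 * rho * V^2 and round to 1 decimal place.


Step 1: V^2 = 225.4^2 = 50805.16
Step 2: q = 0.5 * 0.845 * 50805.16
Step 3: q = 21465.2 Pa

21465.2


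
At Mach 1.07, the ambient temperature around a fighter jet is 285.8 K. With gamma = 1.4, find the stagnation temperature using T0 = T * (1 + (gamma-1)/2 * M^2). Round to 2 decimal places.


Step 1: (gamma-1)/2 = 0.2
Step 2: M^2 = 1.1449
Step 3: 1 + 0.2 * 1.1449 = 1.22898
Step 4: T0 = 285.8 * 1.22898 = 351.24 K

351.24
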